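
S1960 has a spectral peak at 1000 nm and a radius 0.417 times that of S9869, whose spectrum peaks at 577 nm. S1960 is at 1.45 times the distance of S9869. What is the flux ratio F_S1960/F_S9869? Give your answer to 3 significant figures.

Wien's law: T_S1960/T_S9869 = λ_S9869/λ_S1960 = 577/1000 = 0.5770.
L_S1960/L_S9869 = (R_S1960/R_S9869)²(T_S1960/T_S9869)⁴ = (0.417)²(0.5770)⁴ = 0.01927.
F_S1960/F_S9869 = (L_S1960/L_S9869)/(d_S1960/d_S9869)² = 0.01927/(1.45)² = 0.009167.

0.00917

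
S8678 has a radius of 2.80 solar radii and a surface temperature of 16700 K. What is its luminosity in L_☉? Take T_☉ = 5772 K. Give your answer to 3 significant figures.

549 L_☉

L/L_☉ = (R/R_☉)² (T/T_☉)⁴ = (2.80)² × (16700/5772)⁴
       = 7.840 × (2.893)⁴ = 7.840 × 70.07 = 549.4.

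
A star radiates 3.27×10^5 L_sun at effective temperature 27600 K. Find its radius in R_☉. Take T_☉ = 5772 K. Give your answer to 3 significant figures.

R/R_☉ = √(L/L_☉) / (T/T_☉)² = √(3.27×10^5) / (4.782)²
       = 571.8 / 22.86 = 25.01.

25.0 R_☉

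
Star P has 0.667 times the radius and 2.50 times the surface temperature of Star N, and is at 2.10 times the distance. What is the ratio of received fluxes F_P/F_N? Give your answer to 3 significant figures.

3.94

L_P/L_N = (R_P/R_N)²(T_P/T_N)⁴ = (0.667)² × (2.50)⁴ = 17.38.
F_P/F_N = (L_P/L_N)/(d_P/d_N)² = 17.38 / (2.10)² = 3.941.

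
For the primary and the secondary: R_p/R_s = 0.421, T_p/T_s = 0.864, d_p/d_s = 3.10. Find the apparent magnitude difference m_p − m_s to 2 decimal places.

L_p/L_s = (0.421)²(0.864)⁴ = 0.09877.
F_p/F_s = (L_p/L_s)/(d_p/d_s)² = 0.09877/9.610 = 0.01028.
m_p − m_s = −2.5 log₁₀(0.01028) = 4.97.

4.97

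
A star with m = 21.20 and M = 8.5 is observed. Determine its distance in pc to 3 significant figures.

3.47×10^3 pc

m − M = 5 log₁₀(d/10 pc)
21.20 − (8.5) = 12.70 = 5 log₁₀(d/10)
d = 10 × 10^(12.70/5) = 10 × 10^2.540 = 3467 pc.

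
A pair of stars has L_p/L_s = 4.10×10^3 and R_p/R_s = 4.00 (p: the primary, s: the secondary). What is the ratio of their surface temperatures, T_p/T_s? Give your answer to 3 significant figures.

L ∝ R²T⁴ gives T ∝ (L/R²)^(1/4), so
T_p/T_s = (4.10×10^3 / 4.00²)^(1/4) = (256.2)^(1/4) = 4.001.

4.00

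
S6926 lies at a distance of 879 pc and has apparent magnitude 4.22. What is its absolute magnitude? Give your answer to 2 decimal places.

M = m − 5 log₁₀(d/10 pc) = 4.22 − 5 log₁₀(879/10)
  = 4.22 − 5 × 1.944 = 4.22 − 9.72 = -5.50.

-5.50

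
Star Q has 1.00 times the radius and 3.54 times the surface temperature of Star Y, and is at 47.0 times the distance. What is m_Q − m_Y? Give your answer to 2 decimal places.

2.87

L_Q/L_Y = (1.00)²(3.54)⁴ = 157.0.
F_Q/F_Y = (L_Q/L_Y)/(d_Q/d_Y)² = 157.0/2209 = 0.07109.
m_Q − m_Y = −2.5 log₁₀(0.07109) = 2.87.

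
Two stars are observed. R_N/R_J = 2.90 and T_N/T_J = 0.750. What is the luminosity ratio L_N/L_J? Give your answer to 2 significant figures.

2.7

From the Stefan–Boltzmann law, L ∝ R²T⁴, so
L_N/L_J = (R_N/R_J)² (T_N/T_J)⁴ = (2.90)² × (0.750)⁴ = 8.410 × 0.3164 = 2.661.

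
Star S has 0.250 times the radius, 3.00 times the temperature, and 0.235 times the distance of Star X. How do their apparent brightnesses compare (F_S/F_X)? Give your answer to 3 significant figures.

91.7

L_S/L_X = (R_S/R_X)²(T_S/T_X)⁴ = (0.250)² × (3.00)⁴ = 5.062.
F_S/F_X = (L_S/L_X)/(d_S/d_X)² = 5.062 / (0.235)² = 91.67.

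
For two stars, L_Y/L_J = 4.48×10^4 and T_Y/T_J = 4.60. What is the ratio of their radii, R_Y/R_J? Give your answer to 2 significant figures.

L ∝ R²T⁴ gives R ∝ √L / T², so
R_Y/R_J = √(4.48×10^4) / (4.60)² = 211.7 / 21.16 = 10.00.

10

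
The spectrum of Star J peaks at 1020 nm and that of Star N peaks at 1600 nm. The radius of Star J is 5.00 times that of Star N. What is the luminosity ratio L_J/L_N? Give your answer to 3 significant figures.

151

Wien's law gives T ∝ 1/λ_max, so T_J/T_N = λ_N/λ_J = 1600/1020 = 1.569.
Then L ∝ R²T⁴ gives L_J/L_N = (5.00)² × (1.569)⁴ = 25.00 × 6.055 = 151.4.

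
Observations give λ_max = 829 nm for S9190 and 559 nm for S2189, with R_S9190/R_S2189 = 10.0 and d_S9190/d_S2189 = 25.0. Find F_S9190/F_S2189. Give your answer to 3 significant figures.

0.0331

Wien's law: T_S9190/T_S2189 = λ_S2189/λ_S9190 = 559/829 = 0.6743.
L_S9190/L_S2189 = (R_S9190/R_S2189)²(T_S9190/T_S2189)⁴ = (10.0)²(0.6743)⁴ = 20.67.
F_S9190/F_S2189 = (L_S9190/L_S2189)/(d_S9190/d_S2189)² = 20.67/(25.0)² = 0.03308.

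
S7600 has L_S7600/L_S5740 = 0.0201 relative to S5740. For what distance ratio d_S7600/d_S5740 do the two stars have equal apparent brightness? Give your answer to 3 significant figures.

0.142

Equal flux requires L_S7600/d_S7600² = L_S5740/d_S5740², so d_S7600/d_S5740 = √(L_S7600/L_S5740)
= √(0.0201) = 0.1418.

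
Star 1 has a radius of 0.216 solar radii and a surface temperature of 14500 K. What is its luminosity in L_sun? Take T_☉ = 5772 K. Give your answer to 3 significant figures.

1.86 L_sun

L/L_☉ = (R/R_☉)² (T/T_☉)⁴ = (0.216)² × (14500/5772)⁴
       = 0.04666 × (2.512)⁴ = 0.04666 × 39.83 = 1.858.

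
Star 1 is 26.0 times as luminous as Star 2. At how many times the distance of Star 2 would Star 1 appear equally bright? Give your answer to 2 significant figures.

Equal flux requires L_1/d_1² = L_2/d_2², so d_1/d_2 = √(L_1/L_2)
= √(26.0) = 5.099.

5.1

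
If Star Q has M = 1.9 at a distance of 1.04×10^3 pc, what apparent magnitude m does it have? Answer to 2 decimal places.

11.99

m = M + 5 log₁₀(d/10 pc) = 1.9 + 5 log₁₀(1.04×10^3/10)
  = 1.9 + 5 × 2.017 = 1.9 + 10.09 = 11.99.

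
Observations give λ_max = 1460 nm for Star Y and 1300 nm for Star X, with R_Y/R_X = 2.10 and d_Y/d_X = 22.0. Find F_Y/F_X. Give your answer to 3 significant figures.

Wien's law: T_Y/T_X = λ_X/λ_Y = 1300/1460 = 0.8904.
L_Y/L_X = (R_Y/R_X)²(T_Y/T_X)⁴ = (2.10)²(0.8904)⁴ = 2.772.
F_Y/F_X = (L_Y/L_X)/(d_Y/d_X)² = 2.772/(22.0)² = 0.005727.

0.00573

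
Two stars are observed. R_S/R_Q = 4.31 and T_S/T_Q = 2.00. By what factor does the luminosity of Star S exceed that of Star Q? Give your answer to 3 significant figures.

297

From the Stefan–Boltzmann law, L ∝ R²T⁴, so
L_S/L_Q = (R_S/R_Q)² (T_S/T_Q)⁴ = (4.31)² × (2.00)⁴ = 18.58 × 16.00 = 297.2.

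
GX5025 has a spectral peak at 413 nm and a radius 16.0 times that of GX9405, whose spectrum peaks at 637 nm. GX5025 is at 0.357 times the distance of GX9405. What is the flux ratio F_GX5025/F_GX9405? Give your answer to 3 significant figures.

Wien's law: T_GX5025/T_GX9405 = λ_GX9405/λ_GX5025 = 637/413 = 1.542.
L_GX5025/L_GX9405 = (R_GX5025/R_GX9405)²(T_GX5025/T_GX9405)⁴ = (16.0)²(1.542)⁴ = 1449.
F_GX5025/F_GX9405 = (L_GX5025/L_GX9405)/(d_GX5025/d_GX9405)² = 1449/(0.357)² = 1.137×10^4.

1.14×10^4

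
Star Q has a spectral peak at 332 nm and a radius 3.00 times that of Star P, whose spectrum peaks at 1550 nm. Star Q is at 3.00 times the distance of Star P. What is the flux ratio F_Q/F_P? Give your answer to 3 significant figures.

Wien's law: T_Q/T_P = λ_P/λ_Q = 1550/332 = 4.669.
L_Q/L_P = (R_Q/R_P)²(T_Q/T_P)⁴ = (3.00)²(4.669)⁴ = 4276.
F_Q/F_P = (L_Q/L_P)/(d_Q/d_P)² = 4276/(3.00)² = 475.1.

475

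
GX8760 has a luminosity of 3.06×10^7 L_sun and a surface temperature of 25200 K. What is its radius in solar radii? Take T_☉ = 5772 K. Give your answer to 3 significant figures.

R/R_☉ = √(L/L_☉) / (T/T_☉)² = √(3.06×10^7) / (4.366)²
       = 5532 / 19.06 = 290.2.

290 solar radii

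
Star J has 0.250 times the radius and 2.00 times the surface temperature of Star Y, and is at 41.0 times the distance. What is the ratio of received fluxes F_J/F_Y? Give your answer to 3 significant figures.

L_J/L_Y = (R_J/R_Y)²(T_J/T_Y)⁴ = (0.250)² × (2.00)⁴ = 1.000.
F_J/F_Y = (L_J/L_Y)/(d_J/d_Y)² = 1.000 / (41.0)² = 5.949×10^-4.

5.95×10^-4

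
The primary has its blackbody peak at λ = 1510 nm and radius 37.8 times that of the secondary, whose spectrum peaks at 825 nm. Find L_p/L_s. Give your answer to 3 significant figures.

Wien's law gives T ∝ 1/λ_max, so T_p/T_s = λ_s/λ_p = 825/1510 = 0.5464.
Then L ∝ R²T⁴ gives L_p/L_s = (37.8)² × (0.5464)⁴ = 1429 × 0.08911 = 127.3.

127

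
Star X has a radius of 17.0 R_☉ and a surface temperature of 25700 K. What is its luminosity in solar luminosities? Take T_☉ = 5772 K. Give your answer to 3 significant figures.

L/L_☉ = (R/R_☉)² (T/T_☉)⁴ = (17.0)² × (25700/5772)⁴
       = 289.0 × (4.453)⁴ = 289.0 × 393.0 = 1.136×10^5.

1.14×10^5 solar luminosities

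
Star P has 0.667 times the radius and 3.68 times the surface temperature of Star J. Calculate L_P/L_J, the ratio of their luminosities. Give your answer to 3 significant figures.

From the Stefan–Boltzmann law, L ∝ R²T⁴, so
L_P/L_J = (R_P/R_J)² (T_P/T_J)⁴ = (0.667)² × (3.68)⁴ = 0.4449 × 183.4 = 81.59.

81.6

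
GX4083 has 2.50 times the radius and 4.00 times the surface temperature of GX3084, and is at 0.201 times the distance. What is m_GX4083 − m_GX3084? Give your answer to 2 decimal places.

L_GX4083/L_GX3084 = (2.50)²(4.00)⁴ = 1600.
F_GX4083/F_GX3084 = (L_GX4083/L_GX3084)/(d_GX4083/d_GX3084)² = 1600/0.04040 = 3.960×10^4.
m_GX4083 − m_GX3084 = −2.5 log₁₀(3.960×10^4) = -11.49.

-11.49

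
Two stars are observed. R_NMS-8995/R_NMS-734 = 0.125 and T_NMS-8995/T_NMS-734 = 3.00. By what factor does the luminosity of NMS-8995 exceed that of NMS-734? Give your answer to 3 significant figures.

1.27

From the Stefan–Boltzmann law, L ∝ R²T⁴, so
L_NMS-8995/L_NMS-734 = (R_NMS-8995/R_NMS-734)² (T_NMS-8995/T_NMS-734)⁴ = (0.125)² × (3.00)⁴ = 0.01562 × 81.00 = 1.266.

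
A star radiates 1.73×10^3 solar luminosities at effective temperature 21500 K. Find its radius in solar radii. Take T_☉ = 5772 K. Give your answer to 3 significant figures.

R/R_☉ = √(L/L_☉) / (T/T_☉)² = √(1.73×10^3) / (3.725)²
       = 41.59 / 13.87 = 2.998.

3.00 solar radii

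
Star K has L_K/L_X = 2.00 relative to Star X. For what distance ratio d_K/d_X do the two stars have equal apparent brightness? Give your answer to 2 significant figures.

Equal flux requires L_K/d_K² = L_X/d_X², so d_K/d_X = √(L_K/L_X)
= √(2.00) = 1.414.

1.4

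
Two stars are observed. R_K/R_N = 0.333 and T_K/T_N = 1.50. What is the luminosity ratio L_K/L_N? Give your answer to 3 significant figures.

From the Stefan–Boltzmann law, L ∝ R²T⁴, so
L_K/L_N = (R_K/R_N)² (T_K/T_N)⁴ = (0.333)² × (1.50)⁴ = 0.1109 × 5.062 = 0.5614.

0.561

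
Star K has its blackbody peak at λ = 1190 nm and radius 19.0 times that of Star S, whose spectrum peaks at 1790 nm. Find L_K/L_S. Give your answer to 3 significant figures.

1.85×10^3

Wien's law gives T ∝ 1/λ_max, so T_K/T_S = λ_S/λ_K = 1790/1190 = 1.504.
Then L ∝ R²T⁴ gives L_K/L_S = (19.0)² × (1.504)⁴ = 361.0 × 5.119 = 1848.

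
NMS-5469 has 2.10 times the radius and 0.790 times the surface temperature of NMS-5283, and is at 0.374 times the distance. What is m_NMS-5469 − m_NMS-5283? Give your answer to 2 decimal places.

L_NMS-5469/L_NMS-5283 = (2.10)²(0.790)⁴ = 1.718.
F_NMS-5469/F_NMS-5283 = (L_NMS-5469/L_NMS-5283)/(d_NMS-5469/d_NMS-5283)² = 1.718/0.1399 = 12.28.
m_NMS-5469 − m_NMS-5283 = −2.5 log₁₀(12.28) = -2.72.

-2.72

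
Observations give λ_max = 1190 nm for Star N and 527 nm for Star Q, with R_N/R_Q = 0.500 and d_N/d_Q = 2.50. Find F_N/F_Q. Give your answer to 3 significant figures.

0.00154

Wien's law: T_N/T_Q = λ_Q/λ_N = 527/1190 = 0.4429.
L_N/L_Q = (R_N/R_Q)²(T_N/T_Q)⁴ = (0.500)²(0.4429)⁴ = 0.009616.
F_N/F_Q = (L_N/L_Q)/(d_N/d_Q)² = 0.009616/(2.50)² = 0.001539.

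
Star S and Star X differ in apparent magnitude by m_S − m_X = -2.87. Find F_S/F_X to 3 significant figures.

14.1

F_S/F_X = 10^(−(m_S − m_X)/2.5) = 10^(2.87/2.5) = 10^1.148 = 14.06.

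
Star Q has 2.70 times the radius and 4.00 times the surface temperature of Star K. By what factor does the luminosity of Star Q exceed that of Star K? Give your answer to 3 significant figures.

1.87×10^3

From the Stefan–Boltzmann law, L ∝ R²T⁴, so
L_Q/L_K = (R_Q/R_K)² (T_Q/T_K)⁴ = (2.70)² × (4.00)⁴ = 7.290 × 256.0 = 1866.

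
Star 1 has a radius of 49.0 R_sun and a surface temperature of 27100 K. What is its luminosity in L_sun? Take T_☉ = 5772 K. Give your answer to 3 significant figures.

1.17×10^6 L_sun

L/L_☉ = (R/R_☉)² (T/T_☉)⁴ = (49.0)² × (27100/5772)⁴
       = 2401 × (4.695)⁴ = 2401 × 485.9 = 1.167×10^6.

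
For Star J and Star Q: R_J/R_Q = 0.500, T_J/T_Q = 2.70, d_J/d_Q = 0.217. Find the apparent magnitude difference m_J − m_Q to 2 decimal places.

-6.13

L_J/L_Q = (0.500)²(2.70)⁴ = 13.29.
F_J/F_Q = (L_J/L_Q)/(d_J/d_Q)² = 13.29/0.04709 = 282.1.
m_J − m_Q = −2.5 log₁₀(282.1) = -6.13.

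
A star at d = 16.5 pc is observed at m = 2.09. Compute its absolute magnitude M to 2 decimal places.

1.00

M = m − 5 log₁₀(d/10 pc) = 2.09 − 5 log₁₀(16.5/10)
  = 2.09 − 5 × 0.217 = 2.09 − 1.09 = 1.00.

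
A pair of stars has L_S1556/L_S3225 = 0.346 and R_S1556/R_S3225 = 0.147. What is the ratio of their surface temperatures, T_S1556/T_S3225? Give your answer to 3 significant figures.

L ∝ R²T⁴ gives T ∝ (L/R²)^(1/4), so
T_S1556/T_S3225 = (0.346 / 0.147²)^(1/4) = (16.01)^(1/4) = 2.000.

2.00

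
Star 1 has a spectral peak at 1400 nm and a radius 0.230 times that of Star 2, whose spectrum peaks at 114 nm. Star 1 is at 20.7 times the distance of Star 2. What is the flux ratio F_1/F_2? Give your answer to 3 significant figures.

Wien's law: T_1/T_2 = λ_2/λ_1 = 114/1400 = 0.08143.
L_1/L_2 = (R_1/R_2)²(T_1/T_2)⁴ = (0.230)²(0.08143)⁴ = 2.326×10^-6.
F_1/F_2 = (L_1/L_2)/(d_1/d_2)² = 2.326×10^-6/(20.7)² = 5.428×10^-9.

5.43×10^-9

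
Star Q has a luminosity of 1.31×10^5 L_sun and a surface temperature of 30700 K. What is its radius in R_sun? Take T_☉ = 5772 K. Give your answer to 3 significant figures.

R/R_☉ = √(L/L_☉) / (T/T_☉)² = √(1.31×10^5) / (5.319)²
       = 361.9 / 28.29 = 12.79.

12.8 R_sun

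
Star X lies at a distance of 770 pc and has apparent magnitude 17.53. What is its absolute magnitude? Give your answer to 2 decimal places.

M = m − 5 log₁₀(d/10 pc) = 17.53 − 5 log₁₀(770/10)
  = 17.53 − 5 × 1.886 = 17.53 − 9.43 = 8.10.

8.10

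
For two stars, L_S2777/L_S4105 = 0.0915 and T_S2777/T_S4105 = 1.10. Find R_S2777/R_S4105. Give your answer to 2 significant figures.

0.25

L ∝ R²T⁴ gives R ∝ √L / T², so
R_S2777/R_S4105 = √(0.0915) / (1.10)² = 0.3025 / 1.210 = 0.2500.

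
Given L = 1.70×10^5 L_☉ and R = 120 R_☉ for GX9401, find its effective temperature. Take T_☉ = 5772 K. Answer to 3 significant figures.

1.07×10^4 K

T/T_☉ = (L/L_☉)^(1/4) / (R/R_☉)^(1/2)
T = 5772 × (1.70×10^5)^(1/4) / √(120) = 5772 × 20.31 / 10.95 = 1.070×10^4 K.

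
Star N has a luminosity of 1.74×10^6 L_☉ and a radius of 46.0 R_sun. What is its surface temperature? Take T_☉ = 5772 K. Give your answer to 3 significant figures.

T/T_☉ = (L/L_☉)^(1/4) / (R/R_☉)^(1/2)
T = 5772 × (1.74×10^6)^(1/4) / √(46.0) = 5772 × 36.32 / 6.782 = 3.091×10^4 K.

3.09×10^4 K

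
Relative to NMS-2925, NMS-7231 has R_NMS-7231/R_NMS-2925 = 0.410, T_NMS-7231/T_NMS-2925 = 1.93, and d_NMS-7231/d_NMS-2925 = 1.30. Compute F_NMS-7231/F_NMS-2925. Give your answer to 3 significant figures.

L_NMS-7231/L_NMS-2925 = (R_NMS-7231/R_NMS-2925)²(T_NMS-7231/T_NMS-2925)⁴ = (0.410)² × (1.93)⁴ = 2.332.
F_NMS-7231/F_NMS-2925 = (L_NMS-7231/L_NMS-2925)/(d_NMS-7231/d_NMS-2925)² = 2.332 / (1.30)² = 1.380.

1.38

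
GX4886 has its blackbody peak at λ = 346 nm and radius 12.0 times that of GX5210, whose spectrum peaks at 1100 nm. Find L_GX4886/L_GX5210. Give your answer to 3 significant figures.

1.47×10^4

Wien's law gives T ∝ 1/λ_max, so T_GX4886/T_GX5210 = λ_GX5210/λ_GX4886 = 1100/346 = 3.179.
Then L ∝ R²T⁴ gives L_GX4886/L_GX5210 = (12.0)² × (3.179)⁴ = 144.0 × 102.2 = 1.471×10^4.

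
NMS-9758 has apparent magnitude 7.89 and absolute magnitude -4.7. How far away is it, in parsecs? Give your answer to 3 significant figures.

3.30×10^3 pc

m − M = 5 log₁₀(d/10 pc)
7.89 − (-4.7) = 12.59 = 5 log₁₀(d/10)
d = 10 × 10^(12.59/5) = 10 × 10^2.518 = 3296 pc.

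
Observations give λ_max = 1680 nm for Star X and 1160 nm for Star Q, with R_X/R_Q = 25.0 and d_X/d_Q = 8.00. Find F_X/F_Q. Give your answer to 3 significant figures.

2.22

Wien's law: T_X/T_Q = λ_Q/λ_X = 1160/1680 = 0.6905.
L_X/L_Q = (R_X/R_Q)²(T_X/T_Q)⁴ = (25.0)²(0.6905)⁴ = 142.1.
F_X/F_Q = (L_X/L_Q)/(d_X/d_Q)² = 142.1/(8.00)² = 2.220.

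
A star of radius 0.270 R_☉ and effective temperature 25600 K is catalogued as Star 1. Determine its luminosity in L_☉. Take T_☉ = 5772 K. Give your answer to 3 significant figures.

L/L_☉ = (R/R_☉)² (T/T_☉)⁴ = (0.270)² × (25600/5772)⁴
       = 0.07290 × (4.435)⁴ = 0.07290 × 386.9 = 28.21.

28.2 L_☉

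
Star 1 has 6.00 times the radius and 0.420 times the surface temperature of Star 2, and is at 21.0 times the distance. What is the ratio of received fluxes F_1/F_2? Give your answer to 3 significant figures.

L_1/L_2 = (R_1/R_2)²(T_1/T_2)⁴ = (6.00)² × (0.420)⁴ = 1.120.
F_1/F_2 = (L_1/L_2)/(d_1/d_2)² = 1.120 / (21.0)² = 0.002540.

0.00254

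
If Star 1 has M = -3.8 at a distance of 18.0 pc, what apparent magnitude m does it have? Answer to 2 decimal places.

m = M + 5 log₁₀(d/10 pc) = -3.8 + 5 log₁₀(18.0/10)
  = -3.8 + 5 × 0.255 = -3.8 + 1.28 = -2.52.

-2.52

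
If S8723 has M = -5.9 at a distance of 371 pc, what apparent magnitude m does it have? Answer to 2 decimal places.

m = M + 5 log₁₀(d/10 pc) = -5.9 + 5 log₁₀(371/10)
  = -5.9 + 5 × 1.569 = -5.9 + 7.85 = 1.95.

1.95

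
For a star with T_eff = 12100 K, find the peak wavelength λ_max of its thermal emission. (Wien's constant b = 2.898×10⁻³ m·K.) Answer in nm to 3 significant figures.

λ_max = b/T = 2.898×10⁻³ / 12100 = 2.40×10^-7 m = 239.5 nm.

240 nm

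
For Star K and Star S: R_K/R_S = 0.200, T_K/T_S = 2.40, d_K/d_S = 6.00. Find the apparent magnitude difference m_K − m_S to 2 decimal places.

L_K/L_S = (0.200)²(2.40)⁴ = 1.327.
F_K/F_S = (L_K/L_S)/(d_K/d_S)² = 1.327/36.00 = 0.03686.
m_K − m_S = −2.5 log₁₀(0.03686) = 3.58.

3.58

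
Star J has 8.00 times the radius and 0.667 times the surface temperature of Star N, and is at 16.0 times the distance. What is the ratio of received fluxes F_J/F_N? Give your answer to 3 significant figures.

L_J/L_N = (R_J/R_N)²(T_J/T_N)⁴ = (8.00)² × (0.667)⁴ = 12.67.
F_J/F_N = (L_J/L_N)/(d_J/d_N)² = 12.67 / (16.0)² = 0.04948.

0.0495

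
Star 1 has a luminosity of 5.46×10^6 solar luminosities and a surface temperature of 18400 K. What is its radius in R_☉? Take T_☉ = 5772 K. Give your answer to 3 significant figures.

230 R_☉

R/R_☉ = √(L/L_☉) / (T/T_☉)² = √(5.46×10^6) / (3.188)²
       = 2337 / 10.16 = 229.9.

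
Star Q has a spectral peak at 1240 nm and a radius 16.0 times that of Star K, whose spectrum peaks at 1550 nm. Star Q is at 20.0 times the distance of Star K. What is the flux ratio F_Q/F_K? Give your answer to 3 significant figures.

Wien's law: T_Q/T_K = λ_K/λ_Q = 1550/1240 = 1.250.
L_Q/L_K = (R_Q/R_K)²(T_Q/T_K)⁴ = (16.0)²(1.250)⁴ = 625.0.
F_Q/F_K = (L_Q/L_K)/(d_Q/d_K)² = 625.0/(20.0)² = 1.562.

1.56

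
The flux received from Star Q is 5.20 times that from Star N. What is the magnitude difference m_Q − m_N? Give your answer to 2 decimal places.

-1.79

m_Q − m_N = −2.5 log₁₀(F_Q/F_N) = −2.5 log₁₀(5.20) = −2.5 × (0.716) = -1.790.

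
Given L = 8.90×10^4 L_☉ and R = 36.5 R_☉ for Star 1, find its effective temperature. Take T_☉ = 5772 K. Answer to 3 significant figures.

T/T_☉ = (L/L_☉)^(1/4) / (R/R_☉)^(1/2)
T = 5772 × (8.90×10^4)^(1/4) / √(36.5) = 5772 × 17.27 / 6.042 = 1.650×10^4 K.

1.65×10^4 K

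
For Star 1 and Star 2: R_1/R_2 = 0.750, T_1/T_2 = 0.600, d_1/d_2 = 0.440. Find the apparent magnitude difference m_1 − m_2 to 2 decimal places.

L_1/L_2 = (0.750)²(0.600)⁴ = 0.07290.
F_1/F_2 = (L_1/L_2)/(d_1/d_2)² = 0.07290/0.1936 = 0.3765.
m_1 − m_2 = −2.5 log₁₀(0.3765) = 1.06.

1.06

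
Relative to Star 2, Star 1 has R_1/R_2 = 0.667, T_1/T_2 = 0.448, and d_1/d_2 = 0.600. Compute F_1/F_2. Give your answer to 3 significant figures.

0.0498

L_1/L_2 = (R_1/R_2)²(T_1/T_2)⁴ = (0.667)² × (0.448)⁴ = 0.01792.
F_1/F_2 = (L_1/L_2)/(d_1/d_2)² = 0.01792 / (0.600)² = 0.04978.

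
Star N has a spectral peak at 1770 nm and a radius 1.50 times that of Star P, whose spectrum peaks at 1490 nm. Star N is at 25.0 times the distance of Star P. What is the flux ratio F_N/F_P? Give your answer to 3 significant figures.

Wien's law: T_N/T_P = λ_P/λ_N = 1490/1770 = 0.8418.
L_N/L_P = (R_N/R_P)²(T_N/T_P)⁴ = (1.50)²(0.8418)⁴ = 1.130.
F_N/F_P = (L_N/L_P)/(d_N/d_P)² = 1.130/(25.0)² = 0.001808.

0.00181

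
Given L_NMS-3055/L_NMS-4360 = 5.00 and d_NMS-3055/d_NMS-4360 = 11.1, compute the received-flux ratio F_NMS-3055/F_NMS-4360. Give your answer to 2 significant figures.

0.041

F = L/(4πd²), so F_NMS-3055/F_NMS-4360 = (L_NMS-3055/L_NMS-4360) / (d_NMS-3055/d_NMS-4360)²
= 5.00 / (11.1)² = 5.00 / 123.2 = 0.04058.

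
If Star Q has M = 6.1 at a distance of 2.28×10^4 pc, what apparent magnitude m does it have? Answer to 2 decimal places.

m = M + 5 log₁₀(d/10 pc) = 6.1 + 5 log₁₀(2.28×10^4/10)
  = 6.1 + 5 × 3.358 = 6.1 + 16.79 = 22.89.

22.89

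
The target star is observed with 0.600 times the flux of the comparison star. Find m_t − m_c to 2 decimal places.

m_t − m_c = −2.5 log₁₀(F_t/F_c) = −2.5 log₁₀(0.600) = −2.5 × (-0.222) = 0.555.

0.55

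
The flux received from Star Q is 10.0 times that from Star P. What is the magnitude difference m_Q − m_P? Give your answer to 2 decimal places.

m_Q − m_P = −2.5 log₁₀(F_Q/F_P) = −2.5 log₁₀(10.0) = −2.5 × (1.000) = -2.500.

-2.50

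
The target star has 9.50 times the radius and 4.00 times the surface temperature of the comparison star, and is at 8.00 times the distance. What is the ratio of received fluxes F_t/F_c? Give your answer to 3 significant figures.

361

L_t/L_c = (R_t/R_c)²(T_t/T_c)⁴ = (9.50)² × (4.00)⁴ = 2.310×10^4.
F_t/F_c = (L_t/L_c)/(d_t/d_c)² = 2.310×10^4 / (8.00)² = 361.0.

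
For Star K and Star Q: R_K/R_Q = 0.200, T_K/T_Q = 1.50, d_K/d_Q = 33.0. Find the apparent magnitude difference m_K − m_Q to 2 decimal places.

L_K/L_Q = (0.200)²(1.50)⁴ = 0.2025.
F_K/F_Q = (L_K/L_Q)/(d_K/d_Q)² = 0.2025/1089 = 1.860×10^-4.
m_K − m_Q = −2.5 log₁₀(1.860×10^-4) = 9.33.

9.33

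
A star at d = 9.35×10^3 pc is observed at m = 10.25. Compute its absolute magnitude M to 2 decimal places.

M = m − 5 log₁₀(d/10 pc) = 10.25 − 5 log₁₀(9.35×10^3/10)
  = 10.25 − 5 × 2.971 = 10.25 − 14.85 = -4.60.

-4.60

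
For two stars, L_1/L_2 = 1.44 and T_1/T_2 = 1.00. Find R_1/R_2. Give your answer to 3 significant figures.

L ∝ R²T⁴ gives R ∝ √L / T², so
R_1/R_2 = √(1.44) / (1.00)² = 1.200 / 1.000 = 1.200.

1.20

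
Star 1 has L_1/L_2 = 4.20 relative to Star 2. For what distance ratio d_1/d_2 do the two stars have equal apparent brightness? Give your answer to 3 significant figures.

2.05

Equal flux requires L_1/d_1² = L_2/d_2², so d_1/d_2 = √(L_1/L_2)
= √(4.20) = 2.049.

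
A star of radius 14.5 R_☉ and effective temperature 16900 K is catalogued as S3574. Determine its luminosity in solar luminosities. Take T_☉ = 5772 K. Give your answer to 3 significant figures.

L/L_☉ = (R/R_☉)² (T/T_☉)⁴ = (14.5)² × (16900/5772)⁴
       = 210.2 × (2.928)⁴ = 210.2 × 73.49 = 1.545×10^4.

1.55×10^4 solar luminosities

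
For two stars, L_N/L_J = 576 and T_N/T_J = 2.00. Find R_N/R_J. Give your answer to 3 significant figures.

6.00

L ∝ R²T⁴ gives R ∝ √L / T², so
R_N/R_J = √(576) / (2.00)² = 24.00 / 4.000 = 6.000.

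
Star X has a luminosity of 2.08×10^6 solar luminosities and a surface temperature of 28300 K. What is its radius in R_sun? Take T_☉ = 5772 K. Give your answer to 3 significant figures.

60.0 R_sun

R/R_☉ = √(L/L_☉) / (T/T_☉)² = √(2.08×10^6) / (4.903)²
       = 1442 / 24.04 = 59.99.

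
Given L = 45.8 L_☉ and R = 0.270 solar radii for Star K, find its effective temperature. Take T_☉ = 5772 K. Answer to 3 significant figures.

2.89×10^4 K

T/T_☉ = (L/L_☉)^(1/4) / (R/R_☉)^(1/2)
T = 5772 × (45.8)^(1/4) / √(0.270) = 5772 × 2.601 / 0.5196 = 2.890×10^4 K.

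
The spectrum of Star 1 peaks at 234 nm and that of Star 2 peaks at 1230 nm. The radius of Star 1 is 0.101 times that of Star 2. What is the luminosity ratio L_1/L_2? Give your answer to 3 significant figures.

7.79

Wien's law gives T ∝ 1/λ_max, so T_1/T_2 = λ_2/λ_1 = 1230/234 = 5.256.
Then L ∝ R²T⁴ gives L_1/L_2 = (0.101)² × (5.256)⁴ = 0.01020 × 763.4 = 7.788.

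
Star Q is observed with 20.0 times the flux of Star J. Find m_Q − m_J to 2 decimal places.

-3.25

m_Q − m_J = −2.5 log₁₀(F_Q/F_J) = −2.5 log₁₀(20.0) = −2.5 × (1.301) = -3.253.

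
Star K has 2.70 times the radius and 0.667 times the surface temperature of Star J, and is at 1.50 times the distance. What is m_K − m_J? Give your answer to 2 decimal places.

0.48

L_K/L_J = (2.70)²(0.667)⁴ = 1.443.
F_K/F_J = (L_K/L_J)/(d_K/d_J)² = 1.443/2.250 = 0.6413.
m_K − m_J = −2.5 log₁₀(0.6413) = 0.48.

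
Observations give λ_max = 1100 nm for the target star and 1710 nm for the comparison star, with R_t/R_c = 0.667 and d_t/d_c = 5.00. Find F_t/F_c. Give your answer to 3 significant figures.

0.104

Wien's law: T_t/T_c = λ_c/λ_t = 1710/1100 = 1.555.
L_t/L_c = (R_t/R_c)²(T_t/T_c)⁴ = (0.667)²(1.555)⁴ = 2.598.
F_t/F_c = (L_t/L_c)/(d_t/d_c)² = 2.598/(5.00)² = 0.1039.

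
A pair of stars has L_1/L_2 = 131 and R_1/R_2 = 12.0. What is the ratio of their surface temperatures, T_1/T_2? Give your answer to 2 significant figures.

0.98

L ∝ R²T⁴ gives T ∝ (L/R²)^(1/4), so
T_1/T_2 = (131 / 12.0²)^(1/4) = (0.9097)^(1/4) = 0.9766.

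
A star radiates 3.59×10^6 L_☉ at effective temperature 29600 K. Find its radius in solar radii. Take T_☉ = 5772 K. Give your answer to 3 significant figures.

R/R_☉ = √(L/L_☉) / (T/T_☉)² = √(3.59×10^6) / (5.128)²
       = 1895 / 26.30 = 72.05.

72.0 solar radii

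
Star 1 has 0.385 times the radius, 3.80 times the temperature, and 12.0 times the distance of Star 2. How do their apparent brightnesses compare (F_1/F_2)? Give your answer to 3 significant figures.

L_1/L_2 = (R_1/R_2)²(T_1/T_2)⁴ = (0.385)² × (3.80)⁴ = 30.91.
F_1/F_2 = (L_1/L_2)/(d_1/d_2)² = 30.91 / (12.0)² = 0.2146.

0.215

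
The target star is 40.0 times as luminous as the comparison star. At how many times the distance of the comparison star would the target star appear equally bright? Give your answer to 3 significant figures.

Equal flux requires L_t/d_t² = L_c/d_c², so d_t/d_c = √(L_t/L_c)
= √(40.0) = 6.325.

6.32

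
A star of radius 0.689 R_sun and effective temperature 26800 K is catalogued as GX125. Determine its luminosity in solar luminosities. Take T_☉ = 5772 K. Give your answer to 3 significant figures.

L/L_☉ = (R/R_☉)² (T/T_☉)⁴ = (0.689)² × (26800/5772)⁴
       = 0.4747 × (4.643)⁴ = 0.4747 × 464.8 = 220.6.

221 solar luminosities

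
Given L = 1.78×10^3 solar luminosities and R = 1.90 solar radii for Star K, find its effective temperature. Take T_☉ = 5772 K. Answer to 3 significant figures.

2.72×10^4 K

T/T_☉ = (L/L_☉)^(1/4) / (R/R_☉)^(1/2)
T = 5772 × (1.78×10^3)^(1/4) / √(1.90) = 5772 × 6.495 / 1.378 = 2.720×10^4 K.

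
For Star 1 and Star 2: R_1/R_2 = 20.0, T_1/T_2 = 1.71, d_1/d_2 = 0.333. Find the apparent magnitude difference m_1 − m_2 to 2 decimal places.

-11.22

L_1/L_2 = (20.0)²(1.71)⁴ = 3420.
F_1/F_2 = (L_1/L_2)/(d_1/d_2)² = 3420/0.1109 = 3.084×10^4.
m_1 − m_2 = −2.5 log₁₀(3.084×10^4) = -11.22.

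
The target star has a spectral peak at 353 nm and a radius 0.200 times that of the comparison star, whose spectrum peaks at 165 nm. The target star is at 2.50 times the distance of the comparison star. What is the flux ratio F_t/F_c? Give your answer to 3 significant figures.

Wien's law: T_t/T_c = λ_c/λ_t = 165/353 = 0.4674.
L_t/L_c = (R_t/R_c)²(T_t/T_c)⁴ = (0.200)²(0.4674)⁴ = 0.001909.
F_t/F_c = (L_t/L_c)/(d_t/d_c)² = 0.001909/(2.50)² = 3.055×10^-4.

3.06×10^-4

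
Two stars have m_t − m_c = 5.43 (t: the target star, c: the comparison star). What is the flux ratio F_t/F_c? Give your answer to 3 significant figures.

0.00673

F_t/F_c = 10^(−(m_t − m_c)/2.5) = 10^(-5.43/2.5) = 10^-2.172 = 0.006730.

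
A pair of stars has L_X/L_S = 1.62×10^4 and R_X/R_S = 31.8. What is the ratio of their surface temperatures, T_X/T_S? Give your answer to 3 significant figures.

2.00

L ∝ R²T⁴ gives T ∝ (L/R²)^(1/4), so
T_X/T_S = (1.62×10^4 / 31.8²)^(1/4) = (16.02)^(1/4) = 2.001.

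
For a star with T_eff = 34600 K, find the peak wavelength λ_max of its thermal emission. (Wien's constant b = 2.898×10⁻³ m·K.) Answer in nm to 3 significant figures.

83.8 nm

λ_max = b/T = 2.898×10⁻³ / 34600 = 8.38×10^-8 m = 83.76 nm.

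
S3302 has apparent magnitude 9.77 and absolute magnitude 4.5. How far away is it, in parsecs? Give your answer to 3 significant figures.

m − M = 5 log₁₀(d/10 pc)
9.77 − (4.5) = 5.27 = 5 log₁₀(d/10)
d = 10 × 10^(5.27/5) = 10 × 10^1.054 = 113.2 pc.

113 pc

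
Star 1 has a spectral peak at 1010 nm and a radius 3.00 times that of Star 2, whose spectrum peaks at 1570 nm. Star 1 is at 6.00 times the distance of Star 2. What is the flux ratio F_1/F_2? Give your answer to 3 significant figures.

1.46

Wien's law: T_1/T_2 = λ_2/λ_1 = 1570/1010 = 1.554.
L_1/L_2 = (R_1/R_2)²(T_1/T_2)⁴ = (3.00)²(1.554)⁴ = 52.55.
F_1/F_2 = (L_1/L_2)/(d_1/d_2)² = 52.55/(6.00)² = 1.460.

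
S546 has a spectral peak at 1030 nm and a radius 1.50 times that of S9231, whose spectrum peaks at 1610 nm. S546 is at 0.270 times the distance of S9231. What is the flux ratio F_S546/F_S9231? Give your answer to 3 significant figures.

Wien's law: T_S546/T_S9231 = λ_S9231/λ_S546 = 1610/1030 = 1.563.
L_S546/L_S9231 = (R_S546/R_S9231)²(T_S546/T_S9231)⁴ = (1.50)²(1.563)⁴ = 13.43.
F_S546/F_S9231 = (L_S546/L_S9231)/(d_S546/d_S9231)² = 13.43/(0.270)² = 184.3.

184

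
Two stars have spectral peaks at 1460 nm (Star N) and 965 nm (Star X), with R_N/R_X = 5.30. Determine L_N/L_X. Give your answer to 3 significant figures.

Wien's law gives T ∝ 1/λ_max, so T_N/T_X = λ_X/λ_N = 965/1460 = 0.6610.
Then L ∝ R²T⁴ gives L_N/L_X = (5.30)² × (0.6610)⁴ = 28.09 × 0.1909 = 5.361.

5.36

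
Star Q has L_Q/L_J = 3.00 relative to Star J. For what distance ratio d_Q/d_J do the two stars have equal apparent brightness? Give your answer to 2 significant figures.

1.7

Equal flux requires L_Q/d_Q² = L_J/d_J², so d_Q/d_J = √(L_Q/L_J)
= √(3.00) = 1.732.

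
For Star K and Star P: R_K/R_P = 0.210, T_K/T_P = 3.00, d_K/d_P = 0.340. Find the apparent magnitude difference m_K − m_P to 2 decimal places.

L_K/L_P = (0.210)²(3.00)⁴ = 3.572.
F_K/F_P = (L_K/L_P)/(d_K/d_P)² = 3.572/0.1156 = 30.90.
m_K − m_P = −2.5 log₁₀(30.90) = -3.72.

-3.72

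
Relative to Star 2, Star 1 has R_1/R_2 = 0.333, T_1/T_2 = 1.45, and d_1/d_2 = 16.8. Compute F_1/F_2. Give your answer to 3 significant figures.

0.00174

L_1/L_2 = (R_1/R_2)²(T_1/T_2)⁴ = (0.333)² × (1.45)⁴ = 0.4902.
F_1/F_2 = (L_1/L_2)/(d_1/d_2)² = 0.4902 / (16.8)² = 0.001737.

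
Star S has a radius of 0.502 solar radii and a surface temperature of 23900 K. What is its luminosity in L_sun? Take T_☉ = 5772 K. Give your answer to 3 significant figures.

74.1 L_sun

L/L_☉ = (R/R_☉)² (T/T_☉)⁴ = (0.502)² × (23900/5772)⁴
       = 0.2520 × (4.141)⁴ = 0.2520 × 294.0 = 74.08.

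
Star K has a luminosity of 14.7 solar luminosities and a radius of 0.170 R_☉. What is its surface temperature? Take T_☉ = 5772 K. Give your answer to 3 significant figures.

2.74×10^4 K

T/T_☉ = (L/L_☉)^(1/4) / (R/R_☉)^(1/2)
T = 5772 × (14.7)^(1/4) / √(0.170) = 5772 × 1.958 / 0.4123 = 2.741×10^4 K.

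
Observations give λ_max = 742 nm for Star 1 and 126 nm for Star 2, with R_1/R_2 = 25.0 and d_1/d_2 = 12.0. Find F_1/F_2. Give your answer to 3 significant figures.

0.00361

Wien's law: T_1/T_2 = λ_2/λ_1 = 126/742 = 0.1698.
L_1/L_2 = (R_1/R_2)²(T_1/T_2)⁴ = (25.0)²(0.1698)⁴ = 0.5197.
F_1/F_2 = (L_1/L_2)/(d_1/d_2)² = 0.5197/(12.0)² = 0.003609.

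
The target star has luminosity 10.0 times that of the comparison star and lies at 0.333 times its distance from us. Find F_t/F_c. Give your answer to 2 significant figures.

F = L/(4πd²), so F_t/F_c = (L_t/L_c) / (d_t/d_c)²
= 10.0 / (0.333)² = 10.0 / 0.1109 = 90.18.

90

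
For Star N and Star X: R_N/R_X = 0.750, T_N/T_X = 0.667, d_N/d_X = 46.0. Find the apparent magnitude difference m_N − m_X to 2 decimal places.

10.70

L_N/L_X = (0.750)²(0.667)⁴ = 0.1113.
F_N/F_X = (L_N/L_X)/(d_N/d_X)² = 0.1113/2116 = 5.262×10^-5.
m_N − m_X = −2.5 log₁₀(5.262×10^-5) = 10.70.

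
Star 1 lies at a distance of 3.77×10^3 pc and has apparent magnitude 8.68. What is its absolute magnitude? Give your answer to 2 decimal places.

M = m − 5 log₁₀(d/10 pc) = 8.68 − 5 log₁₀(3.77×10^3/10)
  = 8.68 − 5 × 2.576 = 8.68 − 12.88 = -4.20.

-4.20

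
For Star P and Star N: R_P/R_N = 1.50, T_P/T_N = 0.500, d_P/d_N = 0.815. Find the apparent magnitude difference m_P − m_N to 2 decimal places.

L_P/L_N = (1.50)²(0.500)⁴ = 0.1406.
F_P/F_N = (L_P/L_N)/(d_P/d_N)² = 0.1406/0.6642 = 0.2117.
m_P − m_N = −2.5 log₁₀(0.2117) = 1.69.

1.69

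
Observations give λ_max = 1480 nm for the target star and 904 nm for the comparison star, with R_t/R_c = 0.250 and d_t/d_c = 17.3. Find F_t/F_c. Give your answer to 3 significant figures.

2.91×10^-5

Wien's law: T_t/T_c = λ_c/λ_t = 904/1480 = 0.6108.
L_t/L_c = (R_t/R_c)²(T_t/T_c)⁴ = (0.250)²(0.6108)⁴ = 0.008700.
F_t/F_c = (L_t/L_c)/(d_t/d_c)² = 0.008700/(17.3)² = 2.907×10^-5.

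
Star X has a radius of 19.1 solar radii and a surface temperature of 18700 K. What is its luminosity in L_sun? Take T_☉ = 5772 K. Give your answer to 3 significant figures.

4.02×10^4 L_sun

L/L_☉ = (R/R_☉)² (T/T_☉)⁴ = (19.1)² × (18700/5772)⁴
       = 364.8 × (3.240)⁴ = 364.8 × 110.2 = 4.019×10^4.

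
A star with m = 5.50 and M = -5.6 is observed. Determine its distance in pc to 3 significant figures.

1.66×10^3 pc

m − M = 5 log₁₀(d/10 pc)
5.50 − (-5.6) = 11.10 = 5 log₁₀(d/10)
d = 10 × 10^(11.10/5) = 10 × 10^2.220 = 1660 pc.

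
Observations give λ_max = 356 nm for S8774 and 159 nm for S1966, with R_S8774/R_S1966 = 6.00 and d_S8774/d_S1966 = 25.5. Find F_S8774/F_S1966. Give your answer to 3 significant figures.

0.00220

Wien's law: T_S8774/T_S1966 = λ_S1966/λ_S8774 = 159/356 = 0.4466.
L_S8774/L_S1966 = (R_S8774/R_S1966)²(T_S8774/T_S1966)⁴ = (6.00)²(0.4466)⁴ = 1.432.
F_S8774/F_S1966 = (L_S8774/L_S1966)/(d_S8774/d_S1966)² = 1.432/(25.5)² = 0.002203.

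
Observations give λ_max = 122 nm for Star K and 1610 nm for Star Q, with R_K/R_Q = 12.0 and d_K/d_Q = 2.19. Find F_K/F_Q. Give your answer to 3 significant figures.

9.11×10^5

Wien's law: T_K/T_Q = λ_Q/λ_K = 1610/122 = 13.20.
L_K/L_Q = (R_K/R_Q)²(T_K/T_Q)⁴ = (12.0)²(13.20)⁴ = 4.367×10^6.
F_K/F_Q = (L_K/L_Q)/(d_K/d_Q)² = 4.367×10^6/(2.19)² = 9.106×10^5.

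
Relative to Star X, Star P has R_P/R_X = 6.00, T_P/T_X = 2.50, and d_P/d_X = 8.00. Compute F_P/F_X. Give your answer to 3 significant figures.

22.0

L_P/L_X = (R_P/R_X)²(T_P/T_X)⁴ = (6.00)² × (2.50)⁴ = 1406.
F_P/F_X = (L_P/L_X)/(d_P/d_X)² = 1406 / (8.00)² = 21.97.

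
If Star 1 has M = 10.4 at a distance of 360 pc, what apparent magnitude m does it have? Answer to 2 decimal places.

m = M + 5 log₁₀(d/10 pc) = 10.4 + 5 log₁₀(360/10)
  = 10.4 + 5 × 1.556 = 10.4 + 7.78 = 18.18.

18.18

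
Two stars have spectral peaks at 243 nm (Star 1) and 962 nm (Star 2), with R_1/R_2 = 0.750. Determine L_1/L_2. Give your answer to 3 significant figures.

138

Wien's law gives T ∝ 1/λ_max, so T_1/T_2 = λ_2/λ_1 = 962/243 = 3.959.
Then L ∝ R²T⁴ gives L_1/L_2 = (0.750)² × (3.959)⁴ = 0.5625 × 245.6 = 138.2.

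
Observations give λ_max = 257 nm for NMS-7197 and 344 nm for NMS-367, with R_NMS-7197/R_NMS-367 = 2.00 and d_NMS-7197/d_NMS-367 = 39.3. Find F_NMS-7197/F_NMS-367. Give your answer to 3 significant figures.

0.00831

Wien's law: T_NMS-7197/T_NMS-367 = λ_NMS-367/λ_NMS-7197 = 344/257 = 1.339.
L_NMS-7197/L_NMS-367 = (R_NMS-7197/R_NMS-367)²(T_NMS-7197/T_NMS-367)⁴ = (2.00)²(1.339)⁴ = 12.84.
F_NMS-7197/F_NMS-367 = (L_NMS-7197/L_NMS-367)/(d_NMS-7197/d_NMS-367)² = 12.84/(39.3)² = 0.008313.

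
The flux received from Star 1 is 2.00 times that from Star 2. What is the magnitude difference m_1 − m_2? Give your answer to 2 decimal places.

-0.75

m_1 − m_2 = −2.5 log₁₀(F_1/F_2) = −2.5 log₁₀(2.00) = −2.5 × (0.301) = -0.753.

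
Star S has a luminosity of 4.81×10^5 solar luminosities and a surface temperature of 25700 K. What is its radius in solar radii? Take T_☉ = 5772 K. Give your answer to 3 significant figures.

R/R_☉ = √(L/L_☉) / (T/T_☉)² = √(4.81×10^5) / (4.453)²
       = 693.5 / 19.83 = 34.98.

35.0 solar radii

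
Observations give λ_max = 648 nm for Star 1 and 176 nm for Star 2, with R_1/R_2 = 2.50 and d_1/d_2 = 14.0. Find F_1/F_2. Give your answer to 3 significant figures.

Wien's law: T_1/T_2 = λ_2/λ_1 = 176/648 = 0.2716.
L_1/L_2 = (R_1/R_2)²(T_1/T_2)⁴ = (2.50)²(0.2716)⁴ = 0.03401.
F_1/F_2 = (L_1/L_2)/(d_1/d_2)² = 0.03401/(14.0)² = 1.735×10^-4.

1.74×10^-4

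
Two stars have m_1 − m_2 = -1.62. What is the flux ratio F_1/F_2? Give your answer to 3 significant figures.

F_1/F_2 = 10^(−(m_1 − m_2)/2.5) = 10^(1.62/2.5) = 10^0.648 = 4.446.

4.45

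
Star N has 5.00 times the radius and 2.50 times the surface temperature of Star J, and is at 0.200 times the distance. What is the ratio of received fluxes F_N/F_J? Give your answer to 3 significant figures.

2.44×10^4

L_N/L_J = (R_N/R_J)²(T_N/T_J)⁴ = (5.00)² × (2.50)⁴ = 976.6.
F_N/F_J = (L_N/L_J)/(d_N/d_J)² = 976.6 / (0.200)² = 2.441×10^4.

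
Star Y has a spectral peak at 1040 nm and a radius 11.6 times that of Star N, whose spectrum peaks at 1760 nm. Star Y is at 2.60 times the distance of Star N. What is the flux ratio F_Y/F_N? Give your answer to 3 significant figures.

163

Wien's law: T_Y/T_N = λ_N/λ_Y = 1760/1040 = 1.692.
L_Y/L_N = (R_Y/R_N)²(T_Y/T_N)⁴ = (11.6)²(1.692)⁴ = 1104.
F_Y/F_N = (L_Y/L_N)/(d_Y/d_N)² = 1104/(2.60)² = 163.3.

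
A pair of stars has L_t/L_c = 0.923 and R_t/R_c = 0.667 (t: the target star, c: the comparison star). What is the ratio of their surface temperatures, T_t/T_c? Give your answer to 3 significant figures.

1.20

L ∝ R²T⁴ gives T ∝ (L/R²)^(1/4), so
T_t/T_c = (0.923 / 0.667²)^(1/4) = (2.075)^(1/4) = 1.200.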